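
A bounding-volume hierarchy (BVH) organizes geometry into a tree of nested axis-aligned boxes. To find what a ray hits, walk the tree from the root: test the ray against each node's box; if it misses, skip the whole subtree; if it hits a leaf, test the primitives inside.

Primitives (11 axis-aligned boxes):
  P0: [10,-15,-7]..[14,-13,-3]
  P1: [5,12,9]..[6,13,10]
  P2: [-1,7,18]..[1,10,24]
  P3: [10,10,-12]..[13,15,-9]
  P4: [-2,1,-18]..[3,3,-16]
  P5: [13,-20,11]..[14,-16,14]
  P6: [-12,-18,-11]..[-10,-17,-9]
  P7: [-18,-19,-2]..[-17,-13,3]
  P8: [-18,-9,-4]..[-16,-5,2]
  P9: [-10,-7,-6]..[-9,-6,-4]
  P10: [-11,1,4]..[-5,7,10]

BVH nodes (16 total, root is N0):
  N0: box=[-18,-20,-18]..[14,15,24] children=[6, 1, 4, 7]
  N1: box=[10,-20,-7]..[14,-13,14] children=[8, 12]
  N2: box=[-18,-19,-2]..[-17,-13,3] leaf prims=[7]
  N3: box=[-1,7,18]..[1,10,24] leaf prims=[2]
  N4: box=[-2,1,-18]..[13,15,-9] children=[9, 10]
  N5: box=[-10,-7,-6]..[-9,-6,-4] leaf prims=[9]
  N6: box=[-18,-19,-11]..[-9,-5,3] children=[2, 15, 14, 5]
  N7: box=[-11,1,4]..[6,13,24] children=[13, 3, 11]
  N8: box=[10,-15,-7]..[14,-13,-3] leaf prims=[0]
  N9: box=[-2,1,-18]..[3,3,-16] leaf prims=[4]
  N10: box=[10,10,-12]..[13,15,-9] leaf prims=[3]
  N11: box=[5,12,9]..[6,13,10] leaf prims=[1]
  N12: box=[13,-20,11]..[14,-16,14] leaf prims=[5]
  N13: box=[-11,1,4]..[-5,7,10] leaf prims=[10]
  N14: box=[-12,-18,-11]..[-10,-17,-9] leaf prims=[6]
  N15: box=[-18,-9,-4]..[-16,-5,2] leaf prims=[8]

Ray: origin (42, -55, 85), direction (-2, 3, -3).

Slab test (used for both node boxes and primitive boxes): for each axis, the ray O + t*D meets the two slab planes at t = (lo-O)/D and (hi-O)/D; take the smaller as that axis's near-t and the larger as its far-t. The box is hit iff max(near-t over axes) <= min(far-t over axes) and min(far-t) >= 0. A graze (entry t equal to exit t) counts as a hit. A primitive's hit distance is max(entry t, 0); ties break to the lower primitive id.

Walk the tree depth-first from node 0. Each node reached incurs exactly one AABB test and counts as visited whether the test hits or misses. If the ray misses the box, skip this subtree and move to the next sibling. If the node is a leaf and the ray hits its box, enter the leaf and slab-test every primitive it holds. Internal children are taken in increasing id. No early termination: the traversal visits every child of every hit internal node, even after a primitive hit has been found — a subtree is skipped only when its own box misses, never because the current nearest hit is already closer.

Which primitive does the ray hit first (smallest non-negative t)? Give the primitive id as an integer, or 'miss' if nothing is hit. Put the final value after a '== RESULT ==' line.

Walk:
N0 x:[14,30] y:[35/3,70/3] z:[61/3,103/3] -> hit [61/3,70/3], descend [1, 4, 6, 7]
  N1 x:[14,16] y:[35/3,14] z:[71/3,92/3] -> miss, prune
  N4 x:[29/2,22] y:[56/3,70/3] z:[94/3,103/3] -> miss, prune
  N6 x:[51/2,30] y:[12,50/3] z:[82/3,32] -> miss, prune
  N7 x:[18,53/2] y:[56/3,68/3] z:[61/3,27] -> hit [61/3,68/3], descend [3, 11, 13]
    N3 x:[41/2,43/2] y:[62/3,65/3] z:[61/3,67/3] -> hit [62/3,43/2] leaf, test {P2@t=62/3}
    N11 x:[18,37/2] y:[67/3,68/3] z:[25,76/3] -> miss, prune
    N13 x:[47/2,53/2] y:[56/3,62/3] z:[25,27] -> miss, prune

order=[0, 1, 4, 6, 7, 3, 11, 13]  |boxes|=8  |leaves|=1  hit=P2

== RESULT ==
2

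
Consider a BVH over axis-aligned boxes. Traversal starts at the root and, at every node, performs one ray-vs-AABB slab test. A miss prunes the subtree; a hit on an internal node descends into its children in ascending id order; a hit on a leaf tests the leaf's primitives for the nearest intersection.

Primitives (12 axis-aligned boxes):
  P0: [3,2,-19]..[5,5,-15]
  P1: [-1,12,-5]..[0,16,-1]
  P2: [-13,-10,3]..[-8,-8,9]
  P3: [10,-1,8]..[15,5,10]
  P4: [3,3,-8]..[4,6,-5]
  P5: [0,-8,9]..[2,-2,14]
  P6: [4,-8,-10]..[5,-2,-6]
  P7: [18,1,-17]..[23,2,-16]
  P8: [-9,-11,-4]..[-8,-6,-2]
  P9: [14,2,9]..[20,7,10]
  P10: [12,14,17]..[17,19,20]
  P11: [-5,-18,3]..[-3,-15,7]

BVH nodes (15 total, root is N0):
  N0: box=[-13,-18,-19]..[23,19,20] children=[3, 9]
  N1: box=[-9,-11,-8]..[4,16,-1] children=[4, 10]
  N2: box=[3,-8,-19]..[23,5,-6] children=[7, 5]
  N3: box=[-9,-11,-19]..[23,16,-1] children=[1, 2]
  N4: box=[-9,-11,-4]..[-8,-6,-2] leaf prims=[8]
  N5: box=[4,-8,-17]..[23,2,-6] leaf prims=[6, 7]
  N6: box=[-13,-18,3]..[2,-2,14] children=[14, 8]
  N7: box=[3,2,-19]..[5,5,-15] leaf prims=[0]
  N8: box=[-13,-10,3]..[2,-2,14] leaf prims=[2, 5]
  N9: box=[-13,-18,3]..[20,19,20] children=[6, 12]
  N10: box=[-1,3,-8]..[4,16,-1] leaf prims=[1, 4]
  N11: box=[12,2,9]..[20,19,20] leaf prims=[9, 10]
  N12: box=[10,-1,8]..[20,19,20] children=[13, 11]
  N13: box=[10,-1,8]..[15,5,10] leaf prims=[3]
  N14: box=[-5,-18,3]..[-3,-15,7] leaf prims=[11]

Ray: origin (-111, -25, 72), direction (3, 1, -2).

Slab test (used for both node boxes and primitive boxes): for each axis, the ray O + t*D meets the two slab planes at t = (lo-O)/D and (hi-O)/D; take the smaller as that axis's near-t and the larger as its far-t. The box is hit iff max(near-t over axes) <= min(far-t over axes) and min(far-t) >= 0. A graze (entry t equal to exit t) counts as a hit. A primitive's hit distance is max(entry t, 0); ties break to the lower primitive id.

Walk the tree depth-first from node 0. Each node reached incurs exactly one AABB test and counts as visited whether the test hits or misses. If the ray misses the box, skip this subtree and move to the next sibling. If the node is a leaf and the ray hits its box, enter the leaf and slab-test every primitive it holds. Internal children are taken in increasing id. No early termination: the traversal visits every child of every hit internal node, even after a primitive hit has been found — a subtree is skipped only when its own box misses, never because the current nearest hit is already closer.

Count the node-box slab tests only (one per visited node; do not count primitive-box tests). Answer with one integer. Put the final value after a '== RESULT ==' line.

Traverse from the root:
N0 x:[98/3,134/3] y:[7,44] z:[26,91/2] -> hit [98/3,44], descend [3, 9]
  N3 x:[34,134/3] y:[14,41] z:[73/2,91/2] -> hit [73/2,41], descend [1, 2]
    N1 x:[34,115/3] y:[14,41] z:[73/2,40] -> hit [73/2,115/3], descend [4, 10]
      N4 x:[34,103/3] y:[14,19] z:[37,38] -> miss, prune
      N10 x:[110/3,115/3] y:[28,41] z:[73/2,40] -> hit [110/3,115/3] leaf, test {P1@t=37, P4(miss)}
    N2 x:[38,134/3] y:[17,30] z:[39,91/2] -> miss, prune
  N9 x:[98/3,131/3] y:[7,44] z:[26,69/2] -> hit [98/3,69/2], descend [6, 12]
    N6 x:[98/3,113/3] y:[7,23] z:[29,69/2] -> miss, prune
    N12 x:[121/3,131/3] y:[24,44] z:[26,32] -> miss, prune

order=[0, 3, 1, 4, 10, 2, 9, 6, 12]  |boxes|=9  |leaves|=1  hit=P1

== RESULT ==
9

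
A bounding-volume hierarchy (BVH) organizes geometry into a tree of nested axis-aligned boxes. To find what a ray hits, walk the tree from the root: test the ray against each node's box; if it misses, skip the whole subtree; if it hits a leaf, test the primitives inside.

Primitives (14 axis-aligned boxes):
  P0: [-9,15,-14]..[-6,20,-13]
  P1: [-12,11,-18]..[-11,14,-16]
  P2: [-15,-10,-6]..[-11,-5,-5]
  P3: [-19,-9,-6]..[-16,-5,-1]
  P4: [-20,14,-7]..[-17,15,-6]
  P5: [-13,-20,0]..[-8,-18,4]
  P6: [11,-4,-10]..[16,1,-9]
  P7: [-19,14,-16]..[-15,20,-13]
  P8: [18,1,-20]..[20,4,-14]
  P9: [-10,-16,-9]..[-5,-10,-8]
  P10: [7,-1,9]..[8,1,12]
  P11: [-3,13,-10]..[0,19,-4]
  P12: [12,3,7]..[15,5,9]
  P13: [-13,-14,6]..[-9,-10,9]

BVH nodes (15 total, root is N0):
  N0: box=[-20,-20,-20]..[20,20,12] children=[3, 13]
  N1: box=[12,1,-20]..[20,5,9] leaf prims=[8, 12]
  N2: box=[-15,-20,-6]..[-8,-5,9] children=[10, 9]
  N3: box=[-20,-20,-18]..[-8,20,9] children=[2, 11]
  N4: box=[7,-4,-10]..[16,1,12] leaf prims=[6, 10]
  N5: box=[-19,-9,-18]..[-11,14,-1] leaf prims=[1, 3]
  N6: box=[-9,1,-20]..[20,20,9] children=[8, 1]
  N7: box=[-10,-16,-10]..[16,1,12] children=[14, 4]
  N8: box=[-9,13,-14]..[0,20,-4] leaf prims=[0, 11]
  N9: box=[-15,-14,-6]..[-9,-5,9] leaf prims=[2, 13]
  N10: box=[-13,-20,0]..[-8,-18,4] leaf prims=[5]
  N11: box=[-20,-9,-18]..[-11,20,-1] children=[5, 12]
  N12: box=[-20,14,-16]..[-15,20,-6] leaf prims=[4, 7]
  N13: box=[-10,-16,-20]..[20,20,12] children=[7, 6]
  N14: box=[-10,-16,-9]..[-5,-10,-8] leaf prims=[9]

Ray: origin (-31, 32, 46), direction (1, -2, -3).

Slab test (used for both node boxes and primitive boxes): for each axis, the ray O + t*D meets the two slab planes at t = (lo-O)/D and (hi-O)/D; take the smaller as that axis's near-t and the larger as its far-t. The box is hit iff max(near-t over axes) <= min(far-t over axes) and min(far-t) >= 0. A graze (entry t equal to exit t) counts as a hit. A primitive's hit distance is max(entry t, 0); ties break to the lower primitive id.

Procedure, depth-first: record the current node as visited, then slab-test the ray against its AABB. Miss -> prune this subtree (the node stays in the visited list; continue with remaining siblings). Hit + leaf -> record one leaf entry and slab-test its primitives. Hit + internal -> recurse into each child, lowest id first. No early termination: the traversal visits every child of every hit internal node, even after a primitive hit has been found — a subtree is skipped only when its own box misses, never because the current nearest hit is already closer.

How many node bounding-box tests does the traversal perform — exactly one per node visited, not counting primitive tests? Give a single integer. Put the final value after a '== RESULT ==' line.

Traverse from the root:
N0 x:[11,51] y:[6,26] z:[34/3,22] -> hit [34/3,22], descend [3, 13]
  N3 x:[11,23] y:[6,26] z:[37/3,64/3] -> hit [37/3,64/3], descend [2, 11]
    N2 x:[16,23] y:[37/2,26] z:[37/3,52/3] -> miss, prune
    N11 x:[11,20] y:[6,41/2] z:[47/3,64/3] -> hit [47/3,20], descend [5, 12]
      N5 x:[12,20] y:[9,41/2] z:[47/3,64/3] -> hit [47/3,20] leaf, test {P1(miss), P3(miss)}
      N12 x:[11,16] y:[6,9] z:[52/3,62/3] -> miss, prune
  N13 x:[21,51] y:[6,24] z:[34/3,22] -> hit [21,22], descend [6, 7]
    N6 x:[22,51] y:[6,31/2] z:[37/3,22] -> miss, prune
    N7 x:[21,47] y:[31/2,24] z:[34/3,56/3] -> miss, prune

order=[0, 3, 2, 11, 5, 12, 13, 6, 7]  |boxes|=9  |leaves|=1  hit=miss

== RESULT ==
9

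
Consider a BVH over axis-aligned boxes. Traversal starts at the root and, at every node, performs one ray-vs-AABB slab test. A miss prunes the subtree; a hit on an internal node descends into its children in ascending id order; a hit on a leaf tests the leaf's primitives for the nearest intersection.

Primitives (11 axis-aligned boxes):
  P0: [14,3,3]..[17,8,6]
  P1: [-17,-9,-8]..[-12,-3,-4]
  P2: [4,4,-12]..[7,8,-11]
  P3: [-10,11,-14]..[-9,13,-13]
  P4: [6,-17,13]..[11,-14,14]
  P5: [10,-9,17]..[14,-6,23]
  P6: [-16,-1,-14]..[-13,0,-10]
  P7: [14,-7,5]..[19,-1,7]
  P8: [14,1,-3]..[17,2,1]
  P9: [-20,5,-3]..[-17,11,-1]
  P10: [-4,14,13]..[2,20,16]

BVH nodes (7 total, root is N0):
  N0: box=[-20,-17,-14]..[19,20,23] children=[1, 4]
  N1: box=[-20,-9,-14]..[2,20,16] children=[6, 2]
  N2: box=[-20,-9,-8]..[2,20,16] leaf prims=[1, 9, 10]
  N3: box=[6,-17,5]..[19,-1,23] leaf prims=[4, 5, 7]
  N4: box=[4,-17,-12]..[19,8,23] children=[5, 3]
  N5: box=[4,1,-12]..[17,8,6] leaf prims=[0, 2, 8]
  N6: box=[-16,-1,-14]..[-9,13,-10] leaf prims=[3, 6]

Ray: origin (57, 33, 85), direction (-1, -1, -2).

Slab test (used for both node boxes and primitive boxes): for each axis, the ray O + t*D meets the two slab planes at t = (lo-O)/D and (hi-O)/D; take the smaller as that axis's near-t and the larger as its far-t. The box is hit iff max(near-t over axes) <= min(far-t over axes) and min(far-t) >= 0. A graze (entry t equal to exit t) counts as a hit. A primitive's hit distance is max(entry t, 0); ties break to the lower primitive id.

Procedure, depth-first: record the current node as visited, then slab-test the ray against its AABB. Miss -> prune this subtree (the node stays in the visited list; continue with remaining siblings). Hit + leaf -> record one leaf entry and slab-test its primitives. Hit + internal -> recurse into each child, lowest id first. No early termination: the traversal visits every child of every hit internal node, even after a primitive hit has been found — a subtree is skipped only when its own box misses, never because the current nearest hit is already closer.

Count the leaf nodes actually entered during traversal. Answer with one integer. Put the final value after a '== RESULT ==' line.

Traverse from the root:
N0 x:[38,77] y:[13,50] z:[31,99/2] -> hit [38,99/2], descend [1, 4]
  N1 x:[55,77] y:[13,42] z:[69/2,99/2] -> miss, prune
  N4 x:[38,53] y:[25,50] z:[31,97/2] -> hit [38,97/2], descend [3, 5]
    N3 x:[38,51] y:[34,50] z:[31,40] -> hit [38,40] leaf, test {P4(miss), P5(miss), P7@t=39}
    N5 x:[40,53] y:[25,32] z:[79/2,97/2] -> miss, prune

Visited [0, 1, 4, 3, 5]. Tests: 5 box, 1 leaf. Nearest: P7.

== RESULT ==
1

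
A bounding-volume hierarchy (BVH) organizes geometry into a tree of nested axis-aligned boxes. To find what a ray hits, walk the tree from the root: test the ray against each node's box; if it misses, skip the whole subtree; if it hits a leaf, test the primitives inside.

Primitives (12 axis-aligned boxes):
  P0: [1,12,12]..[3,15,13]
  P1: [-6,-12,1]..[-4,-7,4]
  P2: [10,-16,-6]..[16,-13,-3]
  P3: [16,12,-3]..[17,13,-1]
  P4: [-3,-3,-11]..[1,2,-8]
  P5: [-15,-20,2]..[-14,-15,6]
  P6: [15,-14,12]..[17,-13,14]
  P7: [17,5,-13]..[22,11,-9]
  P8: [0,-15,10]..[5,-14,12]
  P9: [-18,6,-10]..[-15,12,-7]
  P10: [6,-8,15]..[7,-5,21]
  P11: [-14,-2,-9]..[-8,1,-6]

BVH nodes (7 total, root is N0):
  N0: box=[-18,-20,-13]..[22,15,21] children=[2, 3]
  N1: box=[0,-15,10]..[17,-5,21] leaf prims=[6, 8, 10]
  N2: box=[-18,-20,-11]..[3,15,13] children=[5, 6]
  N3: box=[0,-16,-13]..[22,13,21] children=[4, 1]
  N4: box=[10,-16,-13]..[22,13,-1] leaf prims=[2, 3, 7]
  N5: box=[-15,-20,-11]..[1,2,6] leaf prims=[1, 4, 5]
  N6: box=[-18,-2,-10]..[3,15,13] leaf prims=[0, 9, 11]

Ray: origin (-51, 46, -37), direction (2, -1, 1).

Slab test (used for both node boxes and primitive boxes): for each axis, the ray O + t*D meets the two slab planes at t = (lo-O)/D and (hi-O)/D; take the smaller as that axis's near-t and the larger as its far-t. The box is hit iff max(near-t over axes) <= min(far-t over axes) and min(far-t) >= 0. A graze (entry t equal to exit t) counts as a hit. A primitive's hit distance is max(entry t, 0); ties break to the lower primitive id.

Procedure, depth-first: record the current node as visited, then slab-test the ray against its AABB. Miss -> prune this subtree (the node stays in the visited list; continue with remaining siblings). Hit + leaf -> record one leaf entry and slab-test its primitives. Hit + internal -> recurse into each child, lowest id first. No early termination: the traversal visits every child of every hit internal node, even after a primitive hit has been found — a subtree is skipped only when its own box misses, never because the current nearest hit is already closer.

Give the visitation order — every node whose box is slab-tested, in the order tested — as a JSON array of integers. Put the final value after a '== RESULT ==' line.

Walk:
N0 x:[33/2,73/2] y:[31,66] z:[24,58] -> hit [31,73/2], descend [2, 3]
  N2 x:[33/2,27] y:[31,66] z:[26,50] -> miss, prune
  N3 x:[51/2,73/2] y:[33,62] z:[24,58] -> hit [33,73/2], descend [1, 4]
    N1 x:[51/2,34] y:[51,61] z:[47,58] -> miss, prune
    N4 x:[61/2,73/2] y:[33,62] z:[24,36] -> hit [33,36] leaf, test {P2(miss), P3@t=34, P7(miss)}

5 AABB tests over nodes [0, 2, 3, 1, 4]; 1 leaf entered; closest P3.

== RESULT ==
[0, 2, 3, 1, 4]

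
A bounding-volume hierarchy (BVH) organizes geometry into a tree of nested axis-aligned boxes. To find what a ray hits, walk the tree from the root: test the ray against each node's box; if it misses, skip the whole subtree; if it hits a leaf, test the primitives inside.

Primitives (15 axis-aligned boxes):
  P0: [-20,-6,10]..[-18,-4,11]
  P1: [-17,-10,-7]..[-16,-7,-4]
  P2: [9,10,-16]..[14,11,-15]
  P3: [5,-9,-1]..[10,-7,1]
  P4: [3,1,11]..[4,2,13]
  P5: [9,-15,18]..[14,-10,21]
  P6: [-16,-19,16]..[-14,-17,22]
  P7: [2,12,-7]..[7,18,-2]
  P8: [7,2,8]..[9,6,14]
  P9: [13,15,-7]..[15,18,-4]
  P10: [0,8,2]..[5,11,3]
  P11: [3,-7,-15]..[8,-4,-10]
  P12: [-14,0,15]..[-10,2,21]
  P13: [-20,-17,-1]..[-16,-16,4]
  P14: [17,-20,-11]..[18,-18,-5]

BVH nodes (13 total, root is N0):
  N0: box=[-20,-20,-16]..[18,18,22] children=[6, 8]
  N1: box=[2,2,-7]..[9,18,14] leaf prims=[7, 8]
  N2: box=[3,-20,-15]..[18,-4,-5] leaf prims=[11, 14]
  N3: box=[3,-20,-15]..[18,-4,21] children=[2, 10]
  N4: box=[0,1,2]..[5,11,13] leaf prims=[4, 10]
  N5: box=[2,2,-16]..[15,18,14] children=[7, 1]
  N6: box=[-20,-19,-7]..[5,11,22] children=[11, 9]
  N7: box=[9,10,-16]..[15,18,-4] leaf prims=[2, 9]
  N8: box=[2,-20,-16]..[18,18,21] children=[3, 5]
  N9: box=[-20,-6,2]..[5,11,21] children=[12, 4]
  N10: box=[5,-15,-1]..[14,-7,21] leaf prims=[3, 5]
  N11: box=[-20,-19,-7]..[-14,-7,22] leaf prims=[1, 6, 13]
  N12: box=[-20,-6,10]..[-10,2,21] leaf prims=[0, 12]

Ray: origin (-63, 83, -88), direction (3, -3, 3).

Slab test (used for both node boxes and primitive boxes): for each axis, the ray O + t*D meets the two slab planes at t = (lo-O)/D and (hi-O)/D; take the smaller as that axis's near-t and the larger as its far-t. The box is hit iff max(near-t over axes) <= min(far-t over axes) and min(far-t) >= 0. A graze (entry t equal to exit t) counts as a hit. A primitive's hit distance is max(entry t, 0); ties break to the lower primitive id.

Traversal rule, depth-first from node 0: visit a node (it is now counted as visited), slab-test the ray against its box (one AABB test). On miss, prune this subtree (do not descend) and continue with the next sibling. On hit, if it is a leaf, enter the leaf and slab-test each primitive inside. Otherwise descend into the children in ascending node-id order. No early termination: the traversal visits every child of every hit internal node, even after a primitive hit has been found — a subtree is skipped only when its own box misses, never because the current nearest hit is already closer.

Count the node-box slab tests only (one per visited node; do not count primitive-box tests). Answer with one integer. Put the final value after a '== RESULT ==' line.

Walk:
N0 x:[43/3,27] y:[65/3,103/3] z:[24,110/3] -> hit [24,27], descend [6, 8]
  N6 x:[43/3,68/3] y:[24,34] z:[27,110/3] -> miss, prune
  N8 x:[65/3,27] y:[65/3,103/3] z:[24,109/3] -> hit [24,27], descend [3, 5]
    N3 x:[22,27] y:[29,103/3] z:[73/3,109/3] -> miss, prune
    N5 x:[65/3,26] y:[65/3,27] z:[24,34] -> hit [24,26], descend [1, 7]
      N1 x:[65/3,24] y:[65/3,27] z:[27,34] -> miss, prune
      N7 x:[24,26] y:[65/3,73/3] z:[24,28] -> hit [24,73/3] leaf, test {P2@t=24, P9(miss)}

7 AABB tests over nodes [0, 6, 8, 3, 5, 1, 7]; 1 leaf entered; closest P2.

== RESULT ==
7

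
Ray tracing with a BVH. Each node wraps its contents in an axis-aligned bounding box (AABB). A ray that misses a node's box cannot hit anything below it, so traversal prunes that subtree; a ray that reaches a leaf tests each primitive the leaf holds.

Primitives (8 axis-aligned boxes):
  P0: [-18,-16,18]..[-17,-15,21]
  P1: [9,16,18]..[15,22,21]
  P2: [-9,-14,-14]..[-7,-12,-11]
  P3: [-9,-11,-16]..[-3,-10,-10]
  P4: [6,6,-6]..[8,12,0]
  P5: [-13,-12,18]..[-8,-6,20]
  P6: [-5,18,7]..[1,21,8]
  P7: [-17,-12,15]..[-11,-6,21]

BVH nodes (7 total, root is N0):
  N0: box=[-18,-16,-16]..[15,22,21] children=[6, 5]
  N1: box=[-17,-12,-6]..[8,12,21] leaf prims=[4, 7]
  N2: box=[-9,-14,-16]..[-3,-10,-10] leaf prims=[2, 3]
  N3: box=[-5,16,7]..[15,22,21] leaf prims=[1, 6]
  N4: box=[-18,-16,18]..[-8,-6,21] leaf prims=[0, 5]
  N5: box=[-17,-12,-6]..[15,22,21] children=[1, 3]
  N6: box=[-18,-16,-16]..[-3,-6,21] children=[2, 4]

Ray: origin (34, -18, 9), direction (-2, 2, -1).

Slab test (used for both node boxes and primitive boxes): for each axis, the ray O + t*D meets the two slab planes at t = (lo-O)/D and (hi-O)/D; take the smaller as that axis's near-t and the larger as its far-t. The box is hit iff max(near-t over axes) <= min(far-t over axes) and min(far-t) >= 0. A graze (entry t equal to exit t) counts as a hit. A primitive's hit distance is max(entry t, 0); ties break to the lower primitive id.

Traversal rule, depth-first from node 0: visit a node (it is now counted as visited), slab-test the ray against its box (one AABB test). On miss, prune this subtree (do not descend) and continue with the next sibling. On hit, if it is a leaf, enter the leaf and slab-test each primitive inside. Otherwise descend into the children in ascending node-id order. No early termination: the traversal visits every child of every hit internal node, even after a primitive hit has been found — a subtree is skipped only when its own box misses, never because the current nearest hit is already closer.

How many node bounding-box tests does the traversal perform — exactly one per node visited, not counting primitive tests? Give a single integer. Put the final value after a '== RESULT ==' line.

Traverse from the root:
N0 x:[19/2,26] y:[1,20] z:[-12,25] -> hit [19/2,20], descend [5, 6]
  N5 x:[19/2,51/2] y:[3,20] z:[-12,15] -> hit [19/2,15], descend [1, 3]
    N1 x:[13,51/2] y:[3,15] z:[-12,15] -> hit [13,15] leaf, test {P4@t=13, P7(miss)}
    N3 x:[19/2,39/2] y:[17,20] z:[-12,2] -> miss, prune
  N6 x:[37/2,26] y:[1,6] z:[-12,25] -> miss, prune

Visited [0, 5, 1, 3, 6]. Tests: 5 box, 1 leaf. Nearest: P4.

== RESULT ==
5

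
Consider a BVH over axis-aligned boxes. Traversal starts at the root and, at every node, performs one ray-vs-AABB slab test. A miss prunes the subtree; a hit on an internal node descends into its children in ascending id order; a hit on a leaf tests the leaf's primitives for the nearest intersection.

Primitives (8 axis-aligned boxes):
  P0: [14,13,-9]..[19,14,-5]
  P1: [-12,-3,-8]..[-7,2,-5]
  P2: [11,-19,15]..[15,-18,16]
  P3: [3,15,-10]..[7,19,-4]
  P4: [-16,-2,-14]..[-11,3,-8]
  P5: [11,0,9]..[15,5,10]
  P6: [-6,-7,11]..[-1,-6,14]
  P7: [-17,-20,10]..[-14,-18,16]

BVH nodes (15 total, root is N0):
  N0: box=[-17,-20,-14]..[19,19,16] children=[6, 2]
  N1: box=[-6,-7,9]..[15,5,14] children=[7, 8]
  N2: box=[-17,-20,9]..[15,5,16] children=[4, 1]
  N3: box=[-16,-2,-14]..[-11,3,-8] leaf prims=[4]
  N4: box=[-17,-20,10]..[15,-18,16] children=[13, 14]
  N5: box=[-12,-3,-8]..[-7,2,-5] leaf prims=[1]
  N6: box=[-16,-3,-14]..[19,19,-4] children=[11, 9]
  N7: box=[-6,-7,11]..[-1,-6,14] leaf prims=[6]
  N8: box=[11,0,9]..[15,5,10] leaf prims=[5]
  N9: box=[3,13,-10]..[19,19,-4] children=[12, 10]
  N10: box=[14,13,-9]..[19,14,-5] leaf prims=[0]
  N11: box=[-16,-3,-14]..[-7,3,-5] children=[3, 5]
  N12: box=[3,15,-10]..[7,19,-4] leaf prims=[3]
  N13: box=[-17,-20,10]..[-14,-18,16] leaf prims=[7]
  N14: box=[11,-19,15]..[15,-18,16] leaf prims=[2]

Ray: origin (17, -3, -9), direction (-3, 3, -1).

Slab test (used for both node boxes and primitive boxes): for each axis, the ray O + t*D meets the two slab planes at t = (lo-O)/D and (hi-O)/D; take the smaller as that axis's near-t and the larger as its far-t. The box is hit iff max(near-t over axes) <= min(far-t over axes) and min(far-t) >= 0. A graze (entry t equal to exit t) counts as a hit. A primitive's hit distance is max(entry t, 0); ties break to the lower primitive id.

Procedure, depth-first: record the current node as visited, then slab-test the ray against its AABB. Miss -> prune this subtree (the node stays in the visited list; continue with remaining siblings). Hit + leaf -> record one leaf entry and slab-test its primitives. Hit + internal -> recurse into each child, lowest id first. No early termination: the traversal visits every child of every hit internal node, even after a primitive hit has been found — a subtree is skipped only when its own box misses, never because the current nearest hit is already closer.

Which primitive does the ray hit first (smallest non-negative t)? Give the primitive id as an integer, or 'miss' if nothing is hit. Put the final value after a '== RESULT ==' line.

Walk:
N0 x:[-2/3,34/3] y:[-17/3,22/3] z:[-25,5] -> hit [-2/3,5], descend [2, 6]
  N2 x:[2/3,34/3] y:[-17/3,8/3] z:[-25,-18] -> miss, prune
  N6 x:[-2/3,11] y:[0,22/3] z:[-5,5] -> hit [0,5], descend [9, 11]
    N9 x:[-2/3,14/3] y:[16/3,22/3] z:[-5,1] -> miss, prune
    N11 x:[8,11] y:[0,2] z:[-4,5] -> miss, prune

Summary -> nodes [0, 2, 6, 9, 11]; box-tests=5; leaf-entries=0; first=miss

== RESULT ==
miss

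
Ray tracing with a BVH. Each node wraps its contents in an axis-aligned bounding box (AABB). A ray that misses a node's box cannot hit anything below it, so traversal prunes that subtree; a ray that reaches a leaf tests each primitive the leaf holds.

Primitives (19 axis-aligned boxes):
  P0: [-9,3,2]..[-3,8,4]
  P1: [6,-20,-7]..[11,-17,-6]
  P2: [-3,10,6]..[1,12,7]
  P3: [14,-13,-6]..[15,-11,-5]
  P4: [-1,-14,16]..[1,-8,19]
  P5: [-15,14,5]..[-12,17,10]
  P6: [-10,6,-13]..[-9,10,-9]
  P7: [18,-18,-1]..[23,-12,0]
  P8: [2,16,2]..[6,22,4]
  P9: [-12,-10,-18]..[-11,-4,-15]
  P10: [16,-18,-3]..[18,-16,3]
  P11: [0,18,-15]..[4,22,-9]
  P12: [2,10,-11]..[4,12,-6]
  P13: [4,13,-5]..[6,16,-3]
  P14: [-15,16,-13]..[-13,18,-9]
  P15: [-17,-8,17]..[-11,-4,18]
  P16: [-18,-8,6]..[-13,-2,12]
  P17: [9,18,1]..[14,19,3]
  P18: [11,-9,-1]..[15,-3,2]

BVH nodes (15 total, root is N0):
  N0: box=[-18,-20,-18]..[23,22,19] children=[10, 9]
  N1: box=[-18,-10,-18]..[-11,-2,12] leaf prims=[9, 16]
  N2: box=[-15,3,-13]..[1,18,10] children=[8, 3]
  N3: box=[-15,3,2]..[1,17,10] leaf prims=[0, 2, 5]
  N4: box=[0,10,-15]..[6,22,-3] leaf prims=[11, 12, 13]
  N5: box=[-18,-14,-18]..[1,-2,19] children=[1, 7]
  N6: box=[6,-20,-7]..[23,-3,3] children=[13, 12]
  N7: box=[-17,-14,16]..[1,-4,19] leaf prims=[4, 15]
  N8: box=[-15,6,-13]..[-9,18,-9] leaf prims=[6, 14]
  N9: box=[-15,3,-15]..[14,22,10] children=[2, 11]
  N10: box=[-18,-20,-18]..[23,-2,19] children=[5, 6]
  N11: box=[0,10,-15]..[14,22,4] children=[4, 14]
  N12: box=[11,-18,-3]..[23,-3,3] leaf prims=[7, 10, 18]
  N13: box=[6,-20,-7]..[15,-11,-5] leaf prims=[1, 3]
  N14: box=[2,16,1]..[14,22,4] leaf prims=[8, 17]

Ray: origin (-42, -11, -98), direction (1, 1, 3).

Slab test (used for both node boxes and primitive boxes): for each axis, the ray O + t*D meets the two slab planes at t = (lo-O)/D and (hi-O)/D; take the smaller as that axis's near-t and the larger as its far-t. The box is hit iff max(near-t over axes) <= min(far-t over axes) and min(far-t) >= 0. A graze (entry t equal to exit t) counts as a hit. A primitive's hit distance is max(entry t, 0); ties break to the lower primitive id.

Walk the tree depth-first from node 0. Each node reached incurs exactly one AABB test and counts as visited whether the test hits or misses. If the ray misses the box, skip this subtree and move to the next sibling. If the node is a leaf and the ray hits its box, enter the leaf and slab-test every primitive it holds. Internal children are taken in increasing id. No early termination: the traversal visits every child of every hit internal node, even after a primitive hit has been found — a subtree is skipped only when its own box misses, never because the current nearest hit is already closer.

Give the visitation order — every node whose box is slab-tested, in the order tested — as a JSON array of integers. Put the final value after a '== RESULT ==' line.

Walk:
N0 x:[24,65] y:[-9,33] z:[80/3,39] -> hit [80/3,33], descend [9, 10]
  N9 x:[27,56] y:[14,33] z:[83/3,36] -> hit [83/3,33], descend [2, 11]
    N2 x:[27,43] y:[14,29] z:[85/3,36] -> hit [85/3,29], descend [3, 8]
      N3 x:[27,43] y:[14,28] z:[100/3,36] -> miss, prune
      N8 x:[27,33] y:[17,29] z:[85/3,89/3] -> hit [85/3,29] leaf, test {P6(miss), P14@t=85/3}
    N11 x:[42,56] y:[21,33] z:[83/3,34] -> miss, prune
  N10 x:[24,65] y:[-9,9] z:[80/3,39] -> miss, prune

Summary -> nodes [0, 9, 2, 3, 8, 11, 10]; box-tests=7; leaf-entries=1; first=P14

== RESULT ==
[0, 9, 2, 3, 8, 11, 10]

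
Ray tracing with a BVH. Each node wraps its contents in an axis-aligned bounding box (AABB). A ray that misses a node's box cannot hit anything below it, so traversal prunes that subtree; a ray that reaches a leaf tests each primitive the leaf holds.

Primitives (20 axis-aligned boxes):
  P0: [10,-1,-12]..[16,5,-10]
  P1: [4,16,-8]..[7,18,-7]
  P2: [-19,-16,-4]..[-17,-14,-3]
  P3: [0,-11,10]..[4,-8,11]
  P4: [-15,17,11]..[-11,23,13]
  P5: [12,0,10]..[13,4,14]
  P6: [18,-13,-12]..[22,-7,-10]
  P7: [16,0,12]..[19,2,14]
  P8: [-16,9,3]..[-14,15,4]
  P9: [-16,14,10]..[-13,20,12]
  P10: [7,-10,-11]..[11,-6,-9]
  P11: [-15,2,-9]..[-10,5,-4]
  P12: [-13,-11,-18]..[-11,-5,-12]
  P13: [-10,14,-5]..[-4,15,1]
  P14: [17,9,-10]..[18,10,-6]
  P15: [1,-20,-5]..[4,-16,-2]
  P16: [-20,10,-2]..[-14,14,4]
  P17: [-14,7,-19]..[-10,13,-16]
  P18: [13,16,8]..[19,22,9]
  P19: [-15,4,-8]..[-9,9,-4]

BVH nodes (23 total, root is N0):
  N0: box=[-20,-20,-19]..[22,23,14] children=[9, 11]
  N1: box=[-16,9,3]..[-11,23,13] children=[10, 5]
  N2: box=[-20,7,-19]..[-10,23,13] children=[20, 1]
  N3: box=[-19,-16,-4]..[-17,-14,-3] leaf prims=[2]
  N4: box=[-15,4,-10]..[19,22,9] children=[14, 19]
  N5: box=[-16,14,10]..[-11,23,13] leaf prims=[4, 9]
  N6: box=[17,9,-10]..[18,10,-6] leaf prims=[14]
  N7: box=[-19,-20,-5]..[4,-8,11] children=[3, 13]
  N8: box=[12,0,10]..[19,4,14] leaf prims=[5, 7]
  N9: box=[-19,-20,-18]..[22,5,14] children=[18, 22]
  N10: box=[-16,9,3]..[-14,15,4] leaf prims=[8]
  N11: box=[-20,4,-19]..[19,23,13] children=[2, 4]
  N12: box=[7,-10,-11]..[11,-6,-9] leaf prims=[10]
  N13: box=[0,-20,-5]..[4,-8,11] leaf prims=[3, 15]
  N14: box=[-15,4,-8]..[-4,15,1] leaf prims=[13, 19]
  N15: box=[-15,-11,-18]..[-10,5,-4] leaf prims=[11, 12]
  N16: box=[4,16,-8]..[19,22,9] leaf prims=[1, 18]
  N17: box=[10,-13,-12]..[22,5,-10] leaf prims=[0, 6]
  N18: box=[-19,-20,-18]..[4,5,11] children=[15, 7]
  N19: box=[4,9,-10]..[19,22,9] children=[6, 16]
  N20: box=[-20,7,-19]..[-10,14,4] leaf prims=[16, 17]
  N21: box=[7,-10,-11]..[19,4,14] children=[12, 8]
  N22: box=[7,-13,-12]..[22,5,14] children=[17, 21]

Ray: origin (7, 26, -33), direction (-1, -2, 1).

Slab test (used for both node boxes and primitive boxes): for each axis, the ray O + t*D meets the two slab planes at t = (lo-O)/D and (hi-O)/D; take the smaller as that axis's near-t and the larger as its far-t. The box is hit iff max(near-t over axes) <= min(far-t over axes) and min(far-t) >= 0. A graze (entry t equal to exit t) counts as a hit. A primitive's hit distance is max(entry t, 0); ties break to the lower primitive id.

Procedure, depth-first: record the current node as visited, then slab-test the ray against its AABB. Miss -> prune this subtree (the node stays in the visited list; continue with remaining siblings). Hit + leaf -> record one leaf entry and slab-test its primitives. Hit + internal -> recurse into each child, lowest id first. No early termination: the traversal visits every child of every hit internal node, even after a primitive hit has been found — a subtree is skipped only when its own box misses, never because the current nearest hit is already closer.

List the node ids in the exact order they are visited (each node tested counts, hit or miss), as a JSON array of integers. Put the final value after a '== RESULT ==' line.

Traverse from the root:
N0 x:[-15,27] y:[3/2,23] z:[14,47] -> hit [14,23], descend [9, 11]
  N9 x:[-15,26] y:[21/2,23] z:[15,47] -> hit [15,23], descend [18, 22]
    N18 x:[3,26] y:[21/2,23] z:[15,44] -> hit [15,23], descend [7, 15]
      N7 x:[3,26] y:[17,23] z:[28,44] -> miss, prune
      N15 x:[17,22] y:[21/2,37/2] z:[15,29] -> hit [17,37/2] leaf, test {P11(miss), P12@t=18}
    N22 x:[-15,0] y:[21/2,39/2] z:[21,47] -> miss, prune
  N11 x:[-12,27] y:[3/2,11] z:[14,46] -> miss, prune

7 AABB tests over nodes [0, 9, 18, 7, 15, 22, 11]; 1 leaf entered; closest P12.

== RESULT ==
[0, 9, 18, 7, 15, 22, 11]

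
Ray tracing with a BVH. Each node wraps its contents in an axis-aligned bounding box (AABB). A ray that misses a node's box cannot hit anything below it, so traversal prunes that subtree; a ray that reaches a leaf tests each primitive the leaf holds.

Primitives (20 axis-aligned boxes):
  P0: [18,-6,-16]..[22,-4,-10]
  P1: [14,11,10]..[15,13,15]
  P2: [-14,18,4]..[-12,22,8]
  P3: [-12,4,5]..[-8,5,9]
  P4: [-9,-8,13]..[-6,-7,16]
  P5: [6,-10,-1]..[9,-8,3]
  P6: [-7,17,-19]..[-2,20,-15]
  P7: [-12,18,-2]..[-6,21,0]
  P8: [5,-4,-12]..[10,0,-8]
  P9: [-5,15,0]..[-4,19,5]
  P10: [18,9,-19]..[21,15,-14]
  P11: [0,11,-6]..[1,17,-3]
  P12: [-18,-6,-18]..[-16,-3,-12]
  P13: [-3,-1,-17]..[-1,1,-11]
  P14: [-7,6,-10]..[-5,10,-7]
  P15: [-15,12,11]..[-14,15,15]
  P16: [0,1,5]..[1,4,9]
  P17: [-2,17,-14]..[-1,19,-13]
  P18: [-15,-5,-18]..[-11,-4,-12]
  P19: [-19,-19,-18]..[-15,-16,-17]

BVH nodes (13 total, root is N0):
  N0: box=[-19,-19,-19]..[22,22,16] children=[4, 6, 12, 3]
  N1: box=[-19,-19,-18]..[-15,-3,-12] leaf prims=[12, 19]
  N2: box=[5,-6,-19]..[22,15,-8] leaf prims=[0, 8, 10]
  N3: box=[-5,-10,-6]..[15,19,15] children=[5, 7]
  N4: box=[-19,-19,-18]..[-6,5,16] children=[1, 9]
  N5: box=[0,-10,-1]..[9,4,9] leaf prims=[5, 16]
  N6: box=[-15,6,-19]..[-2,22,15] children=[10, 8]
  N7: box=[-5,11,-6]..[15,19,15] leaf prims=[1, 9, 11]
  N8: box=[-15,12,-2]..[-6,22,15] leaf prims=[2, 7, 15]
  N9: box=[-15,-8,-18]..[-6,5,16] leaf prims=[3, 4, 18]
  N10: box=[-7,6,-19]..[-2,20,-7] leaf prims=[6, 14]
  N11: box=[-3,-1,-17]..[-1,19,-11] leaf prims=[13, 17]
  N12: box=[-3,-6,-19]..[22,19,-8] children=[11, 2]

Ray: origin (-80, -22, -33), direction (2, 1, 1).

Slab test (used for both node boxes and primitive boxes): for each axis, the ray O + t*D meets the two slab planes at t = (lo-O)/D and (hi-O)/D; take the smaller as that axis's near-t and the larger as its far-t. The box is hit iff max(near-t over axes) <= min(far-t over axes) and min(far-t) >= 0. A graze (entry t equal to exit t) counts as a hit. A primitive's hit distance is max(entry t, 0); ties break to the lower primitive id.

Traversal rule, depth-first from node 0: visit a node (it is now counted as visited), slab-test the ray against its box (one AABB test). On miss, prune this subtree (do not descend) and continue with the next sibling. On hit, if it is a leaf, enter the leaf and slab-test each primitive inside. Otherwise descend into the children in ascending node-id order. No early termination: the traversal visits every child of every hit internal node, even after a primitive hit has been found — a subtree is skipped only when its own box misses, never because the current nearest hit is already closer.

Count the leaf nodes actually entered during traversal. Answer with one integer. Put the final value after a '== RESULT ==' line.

Walk:
N0 x:[61/2,51] y:[3,44] z:[14,49] -> hit [61/2,44], descend [3, 4, 6, 12]
  N3 x:[75/2,95/2] y:[12,41] z:[27,48] -> hit [75/2,41], descend [5, 7]
    N5 x:[40,89/2] y:[12,26] z:[32,42] -> miss, prune
    N7 x:[75/2,95/2] y:[33,41] z:[27,48] -> hit [75/2,41] leaf, test {P1(miss), P9@t=75/2, P11(miss)}
  N4 x:[61/2,37] y:[3,27] z:[15,49] -> miss, prune
  N6 x:[65/2,39] y:[28,44] z:[14,48] -> hit [65/2,39], descend [8, 10]
    N8 x:[65/2,37] y:[34,44] z:[31,48] -> hit [34,37] leaf, test {P2(miss), P7(miss), P15(miss)}
    N10 x:[73/2,39] y:[28,42] z:[14,26] -> miss, prune
  N12 x:[77/2,51] y:[16,41] z:[14,25] -> miss, prune

Visited [0, 3, 5, 7, 4, 6, 8, 10, 12]. Tests: 9 box, 2 leaf. Nearest: P9.

== RESULT ==
2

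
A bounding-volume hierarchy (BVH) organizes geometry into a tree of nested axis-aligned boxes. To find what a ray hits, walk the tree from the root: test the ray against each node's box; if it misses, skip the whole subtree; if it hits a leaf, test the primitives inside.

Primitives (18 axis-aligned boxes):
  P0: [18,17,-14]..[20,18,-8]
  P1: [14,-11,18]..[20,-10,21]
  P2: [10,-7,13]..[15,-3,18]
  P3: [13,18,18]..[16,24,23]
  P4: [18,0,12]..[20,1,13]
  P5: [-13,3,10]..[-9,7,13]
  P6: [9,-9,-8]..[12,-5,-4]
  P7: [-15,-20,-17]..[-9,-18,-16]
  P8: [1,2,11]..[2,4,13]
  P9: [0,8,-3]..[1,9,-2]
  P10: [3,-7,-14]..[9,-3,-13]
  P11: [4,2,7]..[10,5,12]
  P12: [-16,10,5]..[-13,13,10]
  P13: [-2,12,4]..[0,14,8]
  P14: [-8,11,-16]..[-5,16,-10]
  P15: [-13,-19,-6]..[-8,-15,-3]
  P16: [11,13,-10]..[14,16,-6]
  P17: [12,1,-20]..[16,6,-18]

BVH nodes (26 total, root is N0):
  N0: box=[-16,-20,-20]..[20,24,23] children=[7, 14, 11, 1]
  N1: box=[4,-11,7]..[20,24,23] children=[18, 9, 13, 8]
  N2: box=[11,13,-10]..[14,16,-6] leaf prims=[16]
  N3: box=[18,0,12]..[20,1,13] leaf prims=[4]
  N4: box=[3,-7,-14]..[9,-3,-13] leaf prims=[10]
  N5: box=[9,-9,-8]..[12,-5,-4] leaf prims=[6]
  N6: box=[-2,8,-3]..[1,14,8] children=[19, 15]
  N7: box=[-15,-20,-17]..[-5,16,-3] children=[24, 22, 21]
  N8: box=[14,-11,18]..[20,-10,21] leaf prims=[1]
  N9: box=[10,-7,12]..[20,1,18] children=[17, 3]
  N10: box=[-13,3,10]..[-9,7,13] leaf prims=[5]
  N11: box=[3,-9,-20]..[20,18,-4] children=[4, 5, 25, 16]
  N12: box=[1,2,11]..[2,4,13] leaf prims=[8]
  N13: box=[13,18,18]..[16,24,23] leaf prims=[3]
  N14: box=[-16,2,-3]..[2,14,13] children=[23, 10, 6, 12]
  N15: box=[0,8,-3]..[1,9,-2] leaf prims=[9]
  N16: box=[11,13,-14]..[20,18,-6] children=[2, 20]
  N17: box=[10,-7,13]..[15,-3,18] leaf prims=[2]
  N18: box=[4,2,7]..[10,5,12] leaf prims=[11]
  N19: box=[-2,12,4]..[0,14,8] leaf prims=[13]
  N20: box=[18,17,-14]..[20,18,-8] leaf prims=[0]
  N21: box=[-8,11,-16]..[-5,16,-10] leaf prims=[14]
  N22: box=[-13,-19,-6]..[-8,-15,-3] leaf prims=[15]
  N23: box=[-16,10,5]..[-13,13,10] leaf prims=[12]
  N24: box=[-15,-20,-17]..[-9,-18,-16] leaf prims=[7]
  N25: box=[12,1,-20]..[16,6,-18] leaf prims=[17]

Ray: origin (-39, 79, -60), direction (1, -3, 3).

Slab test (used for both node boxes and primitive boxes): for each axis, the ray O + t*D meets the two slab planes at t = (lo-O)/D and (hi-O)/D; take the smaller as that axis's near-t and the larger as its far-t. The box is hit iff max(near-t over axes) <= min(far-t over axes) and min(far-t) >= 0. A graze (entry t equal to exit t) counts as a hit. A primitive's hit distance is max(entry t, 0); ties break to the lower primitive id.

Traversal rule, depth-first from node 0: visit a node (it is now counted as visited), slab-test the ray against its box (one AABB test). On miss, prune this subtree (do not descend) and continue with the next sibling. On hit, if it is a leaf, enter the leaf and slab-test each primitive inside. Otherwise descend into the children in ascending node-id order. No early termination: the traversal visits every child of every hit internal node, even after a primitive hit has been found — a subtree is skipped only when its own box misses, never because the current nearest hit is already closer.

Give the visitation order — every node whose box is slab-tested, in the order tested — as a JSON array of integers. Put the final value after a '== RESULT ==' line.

Traverse from the root:
N0 x:[23,59] y:[55/3,33] z:[40/3,83/3] -> hit [23,83/3], descend [1, 7, 11, 14]
  N1 x:[43,59] y:[55/3,30] z:[67/3,83/3] -> miss, prune
  N7 x:[24,34] y:[21,33] z:[43/3,19] -> miss, prune
  N11 x:[42,59] y:[61/3,88/3] z:[40/3,56/3] -> miss, prune
  N14 x:[23,41] y:[65/3,77/3] z:[19,73/3] -> hit [23,73/3], descend [6, 10, 12, 23]
    N6 x:[37,40] y:[65/3,71/3] z:[19,68/3] -> miss, prune
    N10 x:[26,30] y:[24,76/3] z:[70/3,73/3] -> miss, prune
    N12 x:[40,41] y:[25,77/3] z:[71/3,73/3] -> miss, prune
    N23 x:[23,26] y:[22,23] z:[65/3,70/3] -> hit [23,23] leaf, test {P12@t=23}

order=[0, 1, 7, 11, 14, 6, 10, 12, 23]  |boxes|=9  |leaves|=1  hit=P12

== RESULT ==
[0, 1, 7, 11, 14, 6, 10, 12, 23]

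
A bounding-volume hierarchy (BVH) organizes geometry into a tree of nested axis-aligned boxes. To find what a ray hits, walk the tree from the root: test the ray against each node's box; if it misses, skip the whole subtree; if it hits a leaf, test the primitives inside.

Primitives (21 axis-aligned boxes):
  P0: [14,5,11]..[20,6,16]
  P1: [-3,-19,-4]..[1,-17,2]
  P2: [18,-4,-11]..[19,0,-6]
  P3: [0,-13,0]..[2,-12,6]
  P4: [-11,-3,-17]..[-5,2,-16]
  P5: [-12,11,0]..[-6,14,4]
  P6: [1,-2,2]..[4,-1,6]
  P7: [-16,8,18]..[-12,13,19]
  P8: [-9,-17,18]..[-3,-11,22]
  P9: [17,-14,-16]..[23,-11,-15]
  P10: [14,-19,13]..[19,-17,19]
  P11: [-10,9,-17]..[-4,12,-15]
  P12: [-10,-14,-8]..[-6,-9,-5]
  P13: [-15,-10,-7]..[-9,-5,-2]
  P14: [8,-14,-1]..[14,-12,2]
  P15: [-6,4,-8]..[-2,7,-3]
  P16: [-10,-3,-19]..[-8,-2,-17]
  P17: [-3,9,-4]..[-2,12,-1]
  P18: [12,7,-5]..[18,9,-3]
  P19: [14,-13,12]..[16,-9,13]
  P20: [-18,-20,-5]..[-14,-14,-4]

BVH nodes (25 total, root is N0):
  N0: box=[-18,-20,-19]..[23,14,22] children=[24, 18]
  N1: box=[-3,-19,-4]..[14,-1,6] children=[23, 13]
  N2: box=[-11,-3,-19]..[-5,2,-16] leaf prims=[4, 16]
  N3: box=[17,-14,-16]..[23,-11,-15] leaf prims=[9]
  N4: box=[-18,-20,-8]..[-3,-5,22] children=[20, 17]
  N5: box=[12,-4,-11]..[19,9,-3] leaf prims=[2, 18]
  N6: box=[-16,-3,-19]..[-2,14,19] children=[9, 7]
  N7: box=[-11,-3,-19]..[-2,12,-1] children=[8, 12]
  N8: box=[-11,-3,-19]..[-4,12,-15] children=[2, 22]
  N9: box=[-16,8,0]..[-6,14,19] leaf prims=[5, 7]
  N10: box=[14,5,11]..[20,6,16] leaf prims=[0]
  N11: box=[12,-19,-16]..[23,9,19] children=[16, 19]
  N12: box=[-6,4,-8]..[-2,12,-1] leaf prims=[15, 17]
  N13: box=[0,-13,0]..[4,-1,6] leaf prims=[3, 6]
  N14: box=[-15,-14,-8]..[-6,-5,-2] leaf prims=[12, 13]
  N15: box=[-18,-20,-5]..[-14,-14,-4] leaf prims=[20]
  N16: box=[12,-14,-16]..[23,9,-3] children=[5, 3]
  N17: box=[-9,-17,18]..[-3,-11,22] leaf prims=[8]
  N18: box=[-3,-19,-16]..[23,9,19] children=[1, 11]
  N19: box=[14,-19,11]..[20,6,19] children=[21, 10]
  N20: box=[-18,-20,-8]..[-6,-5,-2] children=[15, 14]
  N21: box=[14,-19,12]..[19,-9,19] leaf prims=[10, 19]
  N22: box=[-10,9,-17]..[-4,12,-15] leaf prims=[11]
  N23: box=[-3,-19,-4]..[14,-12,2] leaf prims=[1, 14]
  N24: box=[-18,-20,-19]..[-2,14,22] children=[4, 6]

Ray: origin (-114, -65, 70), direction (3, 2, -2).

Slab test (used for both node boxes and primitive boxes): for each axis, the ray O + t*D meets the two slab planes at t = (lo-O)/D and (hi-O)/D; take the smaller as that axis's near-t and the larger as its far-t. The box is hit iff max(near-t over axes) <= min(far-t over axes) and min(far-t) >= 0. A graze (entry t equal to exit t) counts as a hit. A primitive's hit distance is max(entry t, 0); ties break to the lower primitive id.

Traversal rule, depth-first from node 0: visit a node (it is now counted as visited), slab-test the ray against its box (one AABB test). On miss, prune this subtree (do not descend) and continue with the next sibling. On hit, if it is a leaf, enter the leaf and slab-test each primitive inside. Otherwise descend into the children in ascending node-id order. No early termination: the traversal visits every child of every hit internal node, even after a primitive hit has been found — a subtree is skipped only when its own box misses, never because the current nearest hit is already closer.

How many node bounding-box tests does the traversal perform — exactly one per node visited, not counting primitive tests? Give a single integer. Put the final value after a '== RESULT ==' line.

Walk:
N0 x:[32,137/3] y:[45/2,79/2] z:[24,89/2] -> hit [32,79/2], descend [18, 24]
  N18 x:[37,137/3] y:[23,37] z:[51/2,43] -> hit [37,37], descend [1, 11]
    N1 x:[37,128/3] y:[23,32] z:[32,37] -> miss, prune
    N11 x:[42,137/3] y:[23,37] z:[51/2,43] -> miss, prune
  N24 x:[32,112/3] y:[45/2,79/2] z:[24,89/2] -> hit [32,112/3], descend [4, 6]
    N4 x:[32,37] y:[45/2,30] z:[24,39] -> miss, prune
    N6 x:[98/3,112/3] y:[31,79/2] z:[51/2,89/2] -> hit [98/3,112/3], descend [7, 9]
      N7 x:[103/3,112/3] y:[31,77/2] z:[71/2,89/2] -> hit [71/2,112/3], descend [8, 12]
        N8 x:[103/3,110/3] y:[31,77/2] z:[85/2,89/2] -> miss, prune
        N12 x:[36,112/3] y:[69/2,77/2] z:[71/2,39] -> hit [36,112/3] leaf, test {P15(miss), P17@t=37}
      N9 x:[98/3,36] y:[73/2,79/2] z:[51/2,35] -> miss, prune

Summary -> nodes [0, 18, 1, 11, 24, 4, 6, 7, 8, 12, 9]; box-tests=11; leaf-entries=1; first=P17

== RESULT ==
11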